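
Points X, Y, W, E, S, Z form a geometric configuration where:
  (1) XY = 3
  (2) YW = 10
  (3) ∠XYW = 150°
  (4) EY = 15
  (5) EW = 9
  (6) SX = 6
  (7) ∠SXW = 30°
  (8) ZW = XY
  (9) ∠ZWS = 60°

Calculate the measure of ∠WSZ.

From the given relations: ZW = XY = 3.
Step 1: By the law of cosines on triangle XYW: XW² = 3² + 10² − 2·3·10·cos(150°) = 160.96, so XW ≈ 12.69.
Step 2: By the law of cosines on triangle SXW: SW² = 6² + 12.69² − 2·6·12.69·cos(30°) = 65.11, so SW ≈ 8.07.
Step 3: By the law of cosines on triangle SWZ: SZ² = 8.07² + 3² − 2·8.07·3·cos(60°) = 49.91, so SZ ≈ 7.06.
Step 4: By the inverse law of cosines on triangle WSZ: cos(∠WSZ) = (8.07² + 7.06² − 3²) / (2·8.07·7.06) = 106.02/114.01 = 0.9299, so ∠WSZ = 21.58°.

Therefore, the measure of angle ∠WSZ = 21.58°.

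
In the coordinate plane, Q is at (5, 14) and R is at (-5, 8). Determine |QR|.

The horizontal distance is |-5 - 5| = 10 and the vertical distance is |8 - 14| = 6.
By the Pythagorean theorem, d = sqrt(10^2 + 6^2) = sqrt(136) = 2*sqrt(34).

2*sqrt(34)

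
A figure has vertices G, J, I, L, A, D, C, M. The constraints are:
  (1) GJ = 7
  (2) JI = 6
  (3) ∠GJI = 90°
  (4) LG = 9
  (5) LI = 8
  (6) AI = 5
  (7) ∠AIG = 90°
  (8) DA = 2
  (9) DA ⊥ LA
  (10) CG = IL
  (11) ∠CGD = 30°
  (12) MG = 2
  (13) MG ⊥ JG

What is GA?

Step 1: By the law of cosines on triangle GJI: GI² = 7² + 6² − 2·7·6·cos(90°) = 85, so GI = √85.
Step 2: By the law of cosines on triangle GIA: GA² = √85² + 5² − 2·√85·5·cos(90°) = 110, so GA = √110.

Therefore, the length of GA = √110.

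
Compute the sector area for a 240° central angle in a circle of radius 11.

The full circle has area πr² = π(11)² = 121*pi.
The sector covers 240° out of 360°, a fraction of 2/3.
Sector area = 121*pi × 2/3 = 242*pi/3.

242*pi/3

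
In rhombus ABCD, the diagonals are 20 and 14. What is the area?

Area = (20 * 14) / 2 = 280 / 2 = 140

140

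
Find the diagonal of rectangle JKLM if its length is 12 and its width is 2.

d = sqrt(12^2 + 2^2) = sqrt(148) = 2*sqrt(37)

2*sqrt(37)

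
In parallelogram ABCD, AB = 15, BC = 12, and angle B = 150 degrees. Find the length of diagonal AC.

Using the law of cosines:
d^2 = 15^2 + 12^2 - 2(15)(12)cos(150 degrees)
d^2 = 225 + 144 - 360*-sqrt(3)/2
d^2 = 180*sqrt(3) + 369
d = 3*sqrt(20*sqrt(3) + 41)

3*sqrt(20*sqrt(3) + 41)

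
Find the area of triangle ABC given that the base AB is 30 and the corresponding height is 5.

Area = (1/2)(30)(5) = 75

75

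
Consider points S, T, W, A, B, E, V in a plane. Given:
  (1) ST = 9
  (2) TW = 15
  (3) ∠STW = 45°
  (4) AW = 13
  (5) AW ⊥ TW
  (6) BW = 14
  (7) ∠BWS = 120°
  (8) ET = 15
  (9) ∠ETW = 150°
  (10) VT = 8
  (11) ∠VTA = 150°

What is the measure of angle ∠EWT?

Step 1: By the law of cosines on triangle WTE: WE² = 15² + 15² − 2·15·15·cos(150°) = 839.71, so WE ≈ 28.98.
Step 2: By the inverse law of cosines on triangle EWT: cos(∠EWT) = (28.98² + 15² − 15²) / (2·28.98·15) = 839.71/869.33 = 0.9659, so ∠EWT = 15°.

Therefore, the measure of angle ∠EWT = 15°.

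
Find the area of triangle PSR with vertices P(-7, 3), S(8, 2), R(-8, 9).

Using the Shoelace formula for a triangle:
Area = (1/2)|x0(y1 - y2) + x1(y2 - y0) + x2(y0 - y1)|
Area = (1/2)|-7(2 - 9) + 8(9 - 3) + -8(3 - 2)|
Area = (1/2)|49 + 48 + -8|
Area = (1/2)|89|
Area = (1/2)(89)
Area = 89/2

89/2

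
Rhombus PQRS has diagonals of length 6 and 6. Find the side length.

Half-diagonals are 3 and 3. side = sqrt(3^2 + 3^2) = sqrt(18) = 3*sqrt(2)

3*sqrt(2)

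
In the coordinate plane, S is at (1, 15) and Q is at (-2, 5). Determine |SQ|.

The horizontal distance is |-2 - 1| = 3 and the vertical distance is |5 - 15| = 10.
By the Pythagorean theorem, d = sqrt(3^2 + 10^2) = sqrt(109).

sqrt(109)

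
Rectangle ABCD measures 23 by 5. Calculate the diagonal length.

d = sqrt(23^2 + 5^2) = sqrt(554)

sqrt(554)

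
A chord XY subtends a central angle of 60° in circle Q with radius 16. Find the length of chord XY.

Chord = 2(16) sin(30°) = 16

16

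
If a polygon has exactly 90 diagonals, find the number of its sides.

Using d = n(n - 3)/2, we solve 90 = n(n - 3)/2.
So n(n - 3) = 180.
Testing n = 15: 15 * 12 = 180 = 180. Correct.
The polygon has 15 sides.

15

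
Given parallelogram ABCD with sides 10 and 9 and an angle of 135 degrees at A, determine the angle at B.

In a parallelogram, consecutive angles are supplementary (sum to 180°).
angle B = 180 - angle A
angle B = 180 - 135
angle B = 45 degrees

45 degrees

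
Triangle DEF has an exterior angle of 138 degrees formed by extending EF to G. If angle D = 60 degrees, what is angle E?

By the exterior angle theorem: exterior angle = sum of remote interior angles.
138 = 60 + angle E
angle E = 138 - 60 = 78 degrees

78 degrees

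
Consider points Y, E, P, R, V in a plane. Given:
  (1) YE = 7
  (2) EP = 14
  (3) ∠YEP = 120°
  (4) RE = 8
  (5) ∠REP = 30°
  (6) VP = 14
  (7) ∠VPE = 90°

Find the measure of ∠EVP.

Step 1: By the law of cosines on triangle VPE: VE² = 14² + 14² − 2·14·14·cos(90°) = 392, so VE = 14·√2.
Step 2: By the inverse law of cosines on triangle EVP: cos(∠EVP) = ((14·√2)² + 14² − 14²) / (2·14·√2·14) = 392/554.37 = 0.7071, so ∠EVP = 45°.

Therefore, the measure of angle ∠EVP = 45°.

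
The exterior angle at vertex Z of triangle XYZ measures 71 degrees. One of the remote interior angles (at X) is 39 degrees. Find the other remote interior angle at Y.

angle Y = 71 - 39 = 32 degrees (exterior angle theorem).

32 degrees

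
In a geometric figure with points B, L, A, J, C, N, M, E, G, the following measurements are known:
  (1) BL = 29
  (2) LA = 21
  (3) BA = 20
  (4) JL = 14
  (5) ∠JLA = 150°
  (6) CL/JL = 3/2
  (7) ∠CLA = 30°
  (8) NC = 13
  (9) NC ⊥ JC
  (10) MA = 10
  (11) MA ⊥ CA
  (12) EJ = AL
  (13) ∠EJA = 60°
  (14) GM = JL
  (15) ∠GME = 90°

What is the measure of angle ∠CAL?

From the given relations: CL = 3/2·JL = 3/2·14 = 21.
Step 1: By the law of cosines on triangle ALC: AC² = 21² + 21² − 2·21·21·cos(30°) = 118.17, so AC ≈ 10.87.
Step 2: By the inverse law of cosines on triangle CAL: cos(∠CAL) = (10.87² + 21² − 21²) / (2·10.87·21) = 118.17/456.56 = 0.2588, so ∠CAL = 75°.

Therefore, the measure of angle ∠CAL = 75°.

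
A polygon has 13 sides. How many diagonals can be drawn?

The number of diagonals in an n-gon is n(n - 3)/2.
For n = 13: 13(13 - 3)/2 = 13 × 10 / 2 = 65.

65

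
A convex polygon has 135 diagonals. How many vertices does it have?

Using d = n(n - 3)/2, we solve 135 = n(n - 3)/2.
So n(n - 3) = 270.
Testing n = 18: 18 * 15 = 270 = 270. Correct.
The polygon has 18 sides.

18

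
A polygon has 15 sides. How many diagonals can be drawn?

The number of diagonals in an n-gon is n(n - 3)/2.
For n = 15: 15(15 - 3)/2 = 15 × 12 / 2 = 90.

90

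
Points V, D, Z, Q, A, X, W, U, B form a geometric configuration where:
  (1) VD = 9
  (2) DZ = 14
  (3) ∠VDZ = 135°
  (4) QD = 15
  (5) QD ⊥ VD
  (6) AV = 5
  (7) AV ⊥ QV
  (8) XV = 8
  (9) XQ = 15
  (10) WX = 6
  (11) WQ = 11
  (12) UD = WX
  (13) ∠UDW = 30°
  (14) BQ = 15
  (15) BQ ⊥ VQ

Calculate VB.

Step 1: By the law of cosines on triangle VDQ: VQ² = 9² + 15² − 2·9·15·cos(90°) = 306, so VQ = 3·√34.
Step 2: By the law of cosines on triangle VQB: VB² = (3·√34)² + 15² − 2·3·√34·15·cos(90°) = 531, so VB = 3·√59.

Therefore, the length of VB = 3·√59.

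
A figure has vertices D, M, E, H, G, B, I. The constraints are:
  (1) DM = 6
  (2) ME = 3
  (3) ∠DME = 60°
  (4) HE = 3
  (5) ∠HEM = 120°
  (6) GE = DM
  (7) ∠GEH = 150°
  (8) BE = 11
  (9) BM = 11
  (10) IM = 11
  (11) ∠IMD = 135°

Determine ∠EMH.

Step 1: By the law of cosines on triangle MEH: MH² = 3² + 3² − 2·3·3·cos(120°) = 27, so MH = 3·√3.
Step 2: By the inverse law of cosines on triangle EMH: cos(∠EMH) = (3² + (3·√3)² − 3²) / (2·3·3·√3) = 27/31.18 = 0.866, so ∠EMH = 30°.

Therefore, the measure of angle ∠EMH = 30°.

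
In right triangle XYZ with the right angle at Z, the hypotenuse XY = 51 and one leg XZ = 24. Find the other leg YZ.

By the Pythagorean theorem: YZ^2 = XY^2 - XZ^2
YZ^2 = 51^2 - 24^2 = 2601 - 576 = 2025
YZ = sqrt(2025) = 45

45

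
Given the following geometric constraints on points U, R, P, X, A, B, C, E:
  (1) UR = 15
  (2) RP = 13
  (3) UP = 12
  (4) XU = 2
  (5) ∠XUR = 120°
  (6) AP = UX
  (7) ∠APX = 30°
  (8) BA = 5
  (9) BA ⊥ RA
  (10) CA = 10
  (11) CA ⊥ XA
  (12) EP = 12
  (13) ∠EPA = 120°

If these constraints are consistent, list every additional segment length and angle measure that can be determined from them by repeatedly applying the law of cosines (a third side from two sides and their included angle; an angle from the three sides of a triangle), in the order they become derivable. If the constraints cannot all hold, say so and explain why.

The constraints are consistent. Derivable facts, in order:
After 1 step:
- AE = 2·√43
- RX ≈ 16.09
- ∠PRU = 50.13°
- ∠PUR = 56.25°
- ∠RPU = 73.62°
After 2 steps:
- ∠AEP = 7.59°
- ∠EAP = 52.41°
- ∠RXU = 53.82°
- ∠URX = 6.18°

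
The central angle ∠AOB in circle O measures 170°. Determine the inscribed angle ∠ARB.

Inscribed angle = 170° / 2 = 85° (inscribed angle theorem).

85°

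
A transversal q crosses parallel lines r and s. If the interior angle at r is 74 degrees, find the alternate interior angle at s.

Alternate interior angles formed by parallel lines and a transversal are equal.
The given angle is 74 degrees.
The alternate interior angle = 74 degrees.

74 degrees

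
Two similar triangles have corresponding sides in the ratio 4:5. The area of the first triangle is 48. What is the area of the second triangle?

The ratio of areas of similar triangles = (side ratio)^2.
Side ratio = 4:5, so area ratio = 16:25.
Area of the second triangle / Area of the first triangle = 25/16
Area of the second triangle = 48 * 25/16 = 75

75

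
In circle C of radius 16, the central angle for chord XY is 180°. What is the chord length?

Chord = 2(16) sin(90°) = 32

32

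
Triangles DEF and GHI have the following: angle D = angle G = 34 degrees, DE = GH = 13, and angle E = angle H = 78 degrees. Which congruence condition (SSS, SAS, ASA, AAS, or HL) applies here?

The given information matches ASA: Two pairs of corresponding angles and the included side are equal (Angle-Side-Angle).

ASA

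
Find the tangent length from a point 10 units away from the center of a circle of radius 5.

The tangent, radius, and line from the external point to the center form a right triangle.
The right angle is where the tangent meets the radius.
By the Pythagorean theorem: tangent² + 5² = 10²
tangent² = 100 - 25 = 75
tangent = 5*sqrt(3)

5*sqrt(3)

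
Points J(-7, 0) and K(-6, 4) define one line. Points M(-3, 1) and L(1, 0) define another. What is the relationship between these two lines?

Slope of line 1: m1 = (4 - 0)/(-6 - -7) = 4/1 = 4
Slope of line 2: m2 = (0 - 1)/(1 - -3) = -1/4 = -1/4
m1 * m2 = -1, so perpendicular.

Perpendicular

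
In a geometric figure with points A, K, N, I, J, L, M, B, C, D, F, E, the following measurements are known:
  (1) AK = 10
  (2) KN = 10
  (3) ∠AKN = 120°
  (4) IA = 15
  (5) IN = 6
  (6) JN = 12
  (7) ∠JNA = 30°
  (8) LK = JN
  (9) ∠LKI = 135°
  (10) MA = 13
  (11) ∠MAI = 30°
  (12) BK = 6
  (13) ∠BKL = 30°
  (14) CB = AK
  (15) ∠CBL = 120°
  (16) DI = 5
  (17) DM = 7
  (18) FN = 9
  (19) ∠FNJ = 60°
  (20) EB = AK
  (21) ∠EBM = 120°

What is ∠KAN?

Step 1: By the law of cosines on triangle AKN: AN² = 10² + 10² − 2·10·10·cos(120°) = 300, so AN = 10·√3.
Step 2: By the inverse law of cosines on triangle KAN: cos(∠KAN) = (10² + (10·√3)² − 10²) / (2·10·10·√3) = 300/346.41 = 0.866, so ∠KAN = 30°.

Therefore, the measure of angle ∠KAN = 30°.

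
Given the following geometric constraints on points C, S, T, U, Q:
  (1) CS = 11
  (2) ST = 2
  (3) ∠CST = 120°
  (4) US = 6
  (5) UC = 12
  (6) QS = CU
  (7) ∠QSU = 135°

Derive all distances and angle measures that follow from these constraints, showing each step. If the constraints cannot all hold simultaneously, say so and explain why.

The constraints are consistent.

From the given relations:
  QS = CU = 12

Step 1: From CS = 11, ST = 2, and ∠CST = 120°, by the law of cosines:
  CT² = CS² + ST² - 2·CS·ST·cos(120°) = 121 + 4 + 22 = 147
  CT = 7·√3

Step 2: From US = 6, SQ = 12, and ∠USQ = 135°, by the law of cosines:
  UQ² = US² + SQ² - 2·US·SQ·cos(135°) = 36 + 144 + 101.8 = 281.8
  UQ ≈ 16.79

Step 3: From CS = 11, CU = 12, SU = 6, by the inverse law of cosines:
  cos(∠SCU) = (CS² + CU² - SU²) / (2·CS·CU)
  ∠SCU = 29.84°

Step 4: From SC = 11, SU = 6, CU = 12, by the inverse law of cosines:
  cos(∠CSU) = (SC² + SU² - CU²) / (2·SC·SU)
  ∠CSU = 84.35°

Step 5: From UC = 12, US = 6, CS = 11, by the inverse law of cosines:
  cos(∠CUS) = (UC² + US² - CS²) / (2·UC·US)
  ∠CUS = 65.81°

Step 6: From CS = 11, CT = 7·√3, ST = 2, by the inverse law of cosines:
  cos(∠SCT) = (CS² + CT² - ST²) / (2·CS·CT)
  ∠SCT = 8.21°

Step 7: From TC = 7·√3, TS = 2, CS = 11, by the inverse law of cosines:
  cos(∠CTS) = (TC² + TS² - CS²) / (2·TC·TS)
  ∠CTS = 51.79°

Step 8: From UQ = 16.79, US = 6, QS = 12, by the inverse law of cosines:
  cos(∠QUS) = (UQ² + US² - QS²) / (2·UQ·US)
  ∠QUS = 30.36°

Step 9: From QS = 12, QU = 16.79, SU = 6, by the inverse law of cosines:
  cos(∠SQU) = (QS² + QU² - SU²) / (2·QS·QU)
  ∠SQU = 14.64°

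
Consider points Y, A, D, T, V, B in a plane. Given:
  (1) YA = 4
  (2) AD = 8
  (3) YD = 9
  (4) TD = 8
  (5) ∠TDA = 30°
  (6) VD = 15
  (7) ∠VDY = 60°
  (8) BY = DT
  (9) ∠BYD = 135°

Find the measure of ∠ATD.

Step 1: By the law of cosines on triangle TDA: TA² = 8² + 8² − 2·8·8·cos(30°) = 17.15, so TA ≈ 4.14.
Step 2: By the inverse law of cosines on triangle ATD: cos(∠ATD) = (4.14² + 8² − 8²) / (2·4.14·8) = 17.15/66.26 = 0.2588, so ∠ATD = 75°.

Therefore, the measure of angle ∠ATD = 75°.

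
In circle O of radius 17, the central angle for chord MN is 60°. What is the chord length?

Chord length = 2r sin(θ/2)
= 2 × 17 × sin(60°/2)
= 2 × 17 × sin(30°)
= 17

17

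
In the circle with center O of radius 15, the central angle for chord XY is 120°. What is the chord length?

Chord = 2(15) sin(60°) = 15*sqrt(3)

15*sqrt(3)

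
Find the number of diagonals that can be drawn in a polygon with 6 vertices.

The number of diagonals in an n-gon is n(n - 3)/2.
For n = 6: 6(6 - 3)/2 = 6 × 3 / 2 = 9.

9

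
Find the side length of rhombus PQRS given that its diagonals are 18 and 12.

Half-diagonals are 9 and 6. side = sqrt(9^2 + 6^2) = sqrt(117) = 3*sqrt(13)

3*sqrt(13)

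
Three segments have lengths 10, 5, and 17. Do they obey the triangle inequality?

Check the triangle inequality: 10 + 5 = 15 ≤ 17.
Since the sum of two sides does not exceed the third, no triangle can be formed.

No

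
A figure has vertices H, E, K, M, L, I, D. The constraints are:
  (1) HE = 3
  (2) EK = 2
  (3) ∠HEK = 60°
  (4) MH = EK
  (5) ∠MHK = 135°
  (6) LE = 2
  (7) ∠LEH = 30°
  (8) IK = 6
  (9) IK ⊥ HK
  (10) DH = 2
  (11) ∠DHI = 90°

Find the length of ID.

Step 1: By the law of cosines on triangle HEK: HK² = 3² + 2² − 2·3·2·cos(60°) = 7, so HK = √7.
Step 2: By the law of cosines on triangle HKI: HI² = √7² + 6² − 2·√7·6·cos(90°) = 43, so HI = √43.
Step 3: By the law of cosines on triangle IHD: ID² = √43² + 2² − 2·√43·2·cos(90°) = 47, so ID = √47.

Therefore, the length of ID = √47.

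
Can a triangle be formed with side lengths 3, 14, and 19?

No.
The triangle inequality is violated: 3 + 14 = 17 ≤ 19.
These lengths cannot form a triangle.

No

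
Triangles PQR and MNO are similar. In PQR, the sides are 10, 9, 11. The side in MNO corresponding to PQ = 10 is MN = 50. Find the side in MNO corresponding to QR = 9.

Similar triangles have proportional sides. Setting up the proportion:
MN / PQ = NO / QR
50 / 10 = NO / 9
NO = 9 * 50 / 10 = 45.

45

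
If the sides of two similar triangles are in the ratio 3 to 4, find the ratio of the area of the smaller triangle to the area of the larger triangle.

Area ratio = (side ratio)^2 = (3/4)^2 = 9:16.

9:16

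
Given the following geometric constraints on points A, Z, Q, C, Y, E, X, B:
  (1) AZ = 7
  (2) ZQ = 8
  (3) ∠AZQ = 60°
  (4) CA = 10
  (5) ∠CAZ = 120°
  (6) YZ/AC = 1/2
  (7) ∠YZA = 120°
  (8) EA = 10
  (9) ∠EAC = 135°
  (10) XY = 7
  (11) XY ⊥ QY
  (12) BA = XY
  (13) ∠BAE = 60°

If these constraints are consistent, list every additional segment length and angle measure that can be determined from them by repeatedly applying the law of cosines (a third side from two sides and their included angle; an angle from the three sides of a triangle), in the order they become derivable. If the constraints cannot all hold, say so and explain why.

The constraints are consistent. Derivable facts, in order:
After 1 step:
- AQ = √57
- AY = √109
- CE ≈ 18.48
- EB = √79
- ZC ≈ 14.8
After 2 steps:
- ∠ABE = 77°
- ∠ACE = 22.5°
- ∠ACZ = 24.18°
- ∠AEB = 43°
- ∠AEC = 22.5°
- ∠AQZ = 53.41°
- ∠AYZ = 35.5°
- ∠AZC = 35.82°
- ∠QAZ = 66.59°
- ∠YAZ = 24.5°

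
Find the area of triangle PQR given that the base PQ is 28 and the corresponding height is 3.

Area = (1/2) * base * height
Area = (1/2) * 28 * 3
Area = 42

42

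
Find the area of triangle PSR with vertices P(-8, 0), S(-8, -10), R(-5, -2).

The Shoelace formula computes the area from vertex coordinates by summing cross products.
For vertices (-8,0), (-8,-10), (-5,-2):
Signed sum = -8*-10 - -8*0 + -8*-2 - -5*-10 + -5*0 - -8*-2
= 80 + -34 + -16 = 30
Area = (1/2)|30| = 15.

15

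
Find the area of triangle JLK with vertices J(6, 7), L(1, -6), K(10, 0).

Using the Shoelace formula for a triangle:
Area = (1/2)|x0(y1 - y2) + x1(y2 - y0) + x2(y0 - y1)|
Area = (1/2)|6(-6 - 0) + 1(0 - 7) + 10(7 - -6)|
Area = (1/2)|-36 + -7 + 130|
Area = (1/2)|87|
Area = (1/2)(87)
Area = 87/2

87/2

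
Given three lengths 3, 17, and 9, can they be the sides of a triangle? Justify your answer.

The longest side is 17. The other two sides sum to 3 + 9 = 12.
Since 12 ≤ 17, the two shorter sides cannot reach around to close the triangle.

No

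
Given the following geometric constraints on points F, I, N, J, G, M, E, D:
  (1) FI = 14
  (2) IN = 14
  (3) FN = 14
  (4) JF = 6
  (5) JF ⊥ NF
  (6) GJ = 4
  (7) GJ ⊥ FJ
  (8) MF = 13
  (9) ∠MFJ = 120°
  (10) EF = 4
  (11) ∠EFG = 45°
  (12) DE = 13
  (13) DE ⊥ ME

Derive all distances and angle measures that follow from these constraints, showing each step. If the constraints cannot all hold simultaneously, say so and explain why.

The constraints are consistent.

Step 1: From FJ = 6, JG = 4, and ∠FJG = 90°, by the law of cosines:
  FG² = FJ² + JG² - 2·FJ·JG·cos(90°) = 36 + 16 - 0 = 52
  FG = 2·√13

Step 2: From NF = 14, FJ = 6, and ∠NFJ = 90°, by the law of cosines:
  NJ² = NF² + FJ² - 2·NF·FJ·cos(90°) = 196 + 36 - 0 = 232
  NJ = 2·√58

Step 3: From JF = 6, FM = 13, and ∠JFM = 120°, by the law of cosines:
  JM² = JF² + FM² - 2·JF·FM·cos(120°) = 36 + 169 + 78 = 283
  JM ≈ 16.82

Step 4: From FI = 14, FN = 14, IN = 14, by the inverse law of cosines:
  cos(∠IFN) = (FI² + FN² - IN²) / (2·FI·FN)
  ∠IFN = 60°

Step 5: From IF = 14, IN = 14, FN = 14, by the inverse law of cosines:
  cos(∠FIN) = (IF² + IN² - FN²) / (2·IF·IN)
  ∠FIN = 60°

Step 6: From NF = 14, NI = 14, FI = 14, by the inverse law of cosines:
  cos(∠FNI) = (NF² + NI² - FI²) / (2·NF·NI)
  ∠FNI = 60°

Step 7: From GF = 2·√13, FE = 4, and ∠GFE = 45°, by the law of cosines:
  GE² = GF² + FE² - 2·GF·FE·cos(45°) = 52 + 16 - 40.79 = 27.21
  GE ≈ 5.22

Step 8: From FG = 2·√13, FJ = 6, GJ = 4, by the inverse law of cosines:
  cos(∠GFJ) = (FG² + FJ² - GJ²) / (2·FG·FJ)
  ∠GFJ = 33.69°

Step 9: From NF = 14, NJ = 2·√58, FJ = 6, by the inverse law of cosines:
  cos(∠FNJ) = (NF² + NJ² - FJ²) / (2·NF·NJ)
  ∠FNJ = 23.2°

Step 10: From JF = 6, JM = 16.82, FM = 13, by the inverse law of cosines:
  cos(∠FJM) = (JF² + JM² - FM²) / (2·JF·JM)
  ∠FJM = 42.01°

Step 11: From JF = 6, JN = 2·√58, FN = 14, by the inverse law of cosines:
  cos(∠FJN) = (JF² + JN² - FN²) / (2·JF·JN)
  ∠FJN = 66.8°

Step 12: From GF = 2·√13, GJ = 4, FJ = 6, by the inverse law of cosines:
  cos(∠FGJ) = (GF² + GJ² - FJ²) / (2·GF·GJ)
  ∠FGJ = 56.31°

Step 13: From MF = 13, MJ = 16.82, FJ = 6, by the inverse law of cosines:
  cos(∠FMJ) = (MF² + MJ² - FJ²) / (2·MF·MJ)
  ∠FMJ = 17.99°

Step 14: From GE = 5.22, GF = 2·√13, EF = 4, by the inverse law of cosines:
  cos(∠EGF) = (GE² + GF² - EF²) / (2·GE·GF)
  ∠EGF = 32.84°

Step 15: From EF = 4, EG = 5.22, FG = 2·√13, by the inverse law of cosines:
  cos(∠FEG) = (EF² + EG² - FG²) / (2·EF·EG)
  ∠FEG = 102.16°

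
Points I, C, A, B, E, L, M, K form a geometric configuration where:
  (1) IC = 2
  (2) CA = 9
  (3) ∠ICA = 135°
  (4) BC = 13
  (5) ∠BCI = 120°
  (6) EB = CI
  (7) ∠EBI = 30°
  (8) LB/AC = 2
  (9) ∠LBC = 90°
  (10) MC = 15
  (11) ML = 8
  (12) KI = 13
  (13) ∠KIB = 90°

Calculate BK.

Step 1: By the law of cosines on triangle BCI: BI² = 13² + 2² − 2·13·2·cos(120°) = 199, so BI = √199.
Step 2: By the law of cosines on triangle BIK: BK² = √199² + 13² − 2·√199·13·cos(90°) = 368, so BK = 4·√23.

Therefore, the length of BK = 4·√23.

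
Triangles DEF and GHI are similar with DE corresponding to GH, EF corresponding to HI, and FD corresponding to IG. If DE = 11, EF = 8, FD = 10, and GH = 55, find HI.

k = 55/11 = 5. HI = 5 * 8 = 40.

40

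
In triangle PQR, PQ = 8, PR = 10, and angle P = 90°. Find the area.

When two sides and the included angle are known, the area formula is (1/2)ab sin(C).
The height from one side to the opposite vertex is 10 sin(90°) = 10.
Area = (1/2) * 8 * 10 = 40.

40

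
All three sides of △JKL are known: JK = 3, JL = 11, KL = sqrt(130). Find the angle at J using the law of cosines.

When all three sides of a triangle are known, the law of cosines can be rearranged to find any angle.
cos(C) = (a² + b² - c²) / (2ab) gives cos(J) = 0.
Taking the inverse cosine: J = 90°.

90°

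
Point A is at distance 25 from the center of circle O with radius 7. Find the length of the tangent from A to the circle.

The tangent, radius, and line from the external point to the center form a right triangle.
The right angle is where the tangent meets the radius.
By the Pythagorean theorem: tangent² + 7² = 25²
tangent² = 625 - 49 = 576
tangent = 24

24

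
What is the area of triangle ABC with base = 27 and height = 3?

Area = (1/2)(27)(3) = 81/2

81/2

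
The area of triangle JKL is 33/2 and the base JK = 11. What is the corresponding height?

height = 2 * 33/2 / 11 = 3

3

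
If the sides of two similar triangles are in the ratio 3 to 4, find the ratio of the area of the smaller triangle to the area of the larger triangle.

Area scales with the square of linear dimensions. If every length is multiplied by 3/4, then the area is multiplied by (3/4)^2 = 9/16.
The area ratio is 9:16.

9:16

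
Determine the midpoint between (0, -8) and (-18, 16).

The midpoint is the average of the coordinates:
x: (0 + -18)/2 = -9
y: (-8 + 16)/2 = 4
Midpoint = (-9, 4)

(-9, 4)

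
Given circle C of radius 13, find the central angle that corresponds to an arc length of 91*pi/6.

Arc length L = 2πr × θ/360, so θ = 360L / (2πr).
θ = 360 × 91*pi/6 / (2π × 13)
θ = 210°
θ = 210°

210°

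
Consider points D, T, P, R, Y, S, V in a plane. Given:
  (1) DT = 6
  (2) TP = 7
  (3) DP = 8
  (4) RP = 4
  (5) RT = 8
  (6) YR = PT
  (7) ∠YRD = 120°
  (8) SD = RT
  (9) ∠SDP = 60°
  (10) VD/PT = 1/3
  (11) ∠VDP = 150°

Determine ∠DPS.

From the given relations: SD = RT = 8.
Step 1: By the law of cosines on triangle PDS: PS² = 8² + 8² − 2·8·8·cos(60°) = 64, so PS = 8.
Step 2: By the inverse law of cosines on triangle DPS: cos(∠DPS) = (8² + 8² − 8²) / (2·8·8) = 64/128 = 0.5, so ∠DPS = 60°.

Therefore, the measure of angle ∠DPS = 60°.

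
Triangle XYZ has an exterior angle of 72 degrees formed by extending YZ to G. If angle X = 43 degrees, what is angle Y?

By the exterior angle theorem: exterior angle = sum of remote interior angles.
72 = 43 + angle Y
angle Y = 72 - 43 = 29 degrees

29 degrees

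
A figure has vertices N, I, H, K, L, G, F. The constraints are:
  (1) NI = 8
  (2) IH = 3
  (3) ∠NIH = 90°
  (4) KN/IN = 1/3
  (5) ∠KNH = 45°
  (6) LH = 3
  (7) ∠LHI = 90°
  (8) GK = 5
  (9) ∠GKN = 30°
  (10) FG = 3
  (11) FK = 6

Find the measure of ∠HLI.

Step 1: By the law of cosines on triangle LHI: LI² = 3² + 3² − 2·3·3·cos(90°) = 18, so LI = 3·√2.
Step 2: By the inverse law of cosines on triangle HLI: cos(∠HLI) = (3² + (3·√2)² − 3²) / (2·3·3·√2) = 18/25.46 = 0.7071, so ∠HLI = 45°.

Therefore, the measure of angle ∠HLI = 45°.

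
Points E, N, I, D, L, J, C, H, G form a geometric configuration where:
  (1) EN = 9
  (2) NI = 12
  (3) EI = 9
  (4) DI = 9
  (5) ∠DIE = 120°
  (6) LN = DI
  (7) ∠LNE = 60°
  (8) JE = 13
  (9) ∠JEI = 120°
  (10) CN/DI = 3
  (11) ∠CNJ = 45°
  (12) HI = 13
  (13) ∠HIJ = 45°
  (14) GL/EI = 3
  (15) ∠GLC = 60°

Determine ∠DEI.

Step 1: By the law of cosines on triangle EID: ED² = 9² + 9² − 2·9·9·cos(120°) = 243, so ED = 9·√3.
Step 2: By the inverse law of cosines on triangle DEI: cos(∠DEI) = ((9·√3)² + 9² − 9²) / (2·9·√3·9) = 243/280.59 = 0.866, so ∠DEI = 30°.

Therefore, the measure of angle ∠DEI = 30°.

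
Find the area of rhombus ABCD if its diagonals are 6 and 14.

Area of a rhombus = (d1 * d2) / 2
Area = (6 * 14) / 2
Area = 84 / 2
Area = 42

42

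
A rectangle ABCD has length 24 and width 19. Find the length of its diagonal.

Using the Pythagorean theorem:
d² = 24² + 19² = 576 + 361 = 937
d = sqrt(937)

sqrt(937)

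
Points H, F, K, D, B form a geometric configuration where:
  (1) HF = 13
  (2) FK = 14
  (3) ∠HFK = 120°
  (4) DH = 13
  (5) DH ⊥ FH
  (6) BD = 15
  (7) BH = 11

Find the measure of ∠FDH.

Step 1: By the law of cosines on triangle DHF: DF² = 13² + 13² − 2·13·13·cos(90°) = 338, so DF = 13·√2.
Step 2: By the inverse law of cosines on triangle FDH: cos(∠FDH) = ((13·√2)² + 13² − 13²) / (2·13·√2·13) = 338/478 = 0.7071, so ∠FDH = 45°.

Therefore, the measure of angle ∠FDH = 45°.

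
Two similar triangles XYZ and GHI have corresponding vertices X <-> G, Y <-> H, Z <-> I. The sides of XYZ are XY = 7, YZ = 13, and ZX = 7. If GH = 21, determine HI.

Similar triangles have proportional sides. Setting up the proportion:
GH / XY = HI / YZ
21 / 7 = HI / 13
HI = 13 * 21 / 7 = 39.

39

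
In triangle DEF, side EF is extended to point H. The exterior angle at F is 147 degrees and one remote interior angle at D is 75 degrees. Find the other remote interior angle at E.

angle E = 147 - 75 = 72 degrees (exterior angle theorem).

72 degrees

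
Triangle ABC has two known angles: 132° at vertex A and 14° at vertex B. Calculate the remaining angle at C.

By the triangle angle sum property, the three interior angles of any triangle add up to 180°.
We know angle A = 132° and angle B = 14°, so their sum is 146°.
Therefore angle C = 180° - 146° = 34°.

34 degrees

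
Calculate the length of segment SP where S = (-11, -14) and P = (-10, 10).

d = sqrt((-10 - -11)^2 + (10 - -14)^2)
d = sqrt(1^2 + 24^2)
d = sqrt(1 + 576)
d = sqrt(577)

sqrt(577)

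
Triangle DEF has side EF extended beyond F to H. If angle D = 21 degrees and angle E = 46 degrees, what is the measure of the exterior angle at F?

The interior angle at F is 180 - 21 - 46 = 113 degrees.
The exterior angle and interior angle at F are supplementary:
Exterior angle = 180 - 113 = 67 degrees.

67 degrees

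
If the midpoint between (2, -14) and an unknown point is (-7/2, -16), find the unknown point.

Using the midpoint formula: M = ((x1 + x2)/2, (y1 + y2)/2)
We know M = (-7/2, -16) and D = (2, -14)
For x: -7/2 = (2 + x2)/2, so x2 = 2*-7/2 - 2 = -9
For y: -16 = (-14 + y2)/2, so y2 = 2*-16 - -14 = -18
A = (-9, -18)

(-9, -18)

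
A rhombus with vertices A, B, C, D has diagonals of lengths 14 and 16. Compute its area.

Area = (14 * 16) / 2 = 224 / 2 = 112

112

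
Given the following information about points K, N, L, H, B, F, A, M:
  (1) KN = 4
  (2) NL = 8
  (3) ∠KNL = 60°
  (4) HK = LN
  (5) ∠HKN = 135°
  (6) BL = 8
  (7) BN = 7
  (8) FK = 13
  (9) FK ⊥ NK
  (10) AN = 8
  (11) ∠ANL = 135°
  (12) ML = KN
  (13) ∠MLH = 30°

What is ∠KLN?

Step 1: By the law of cosines on triangle LNK: LK² = 8² + 4² − 2·8·4·cos(60°) = 48, so LK = 4·√3.
Step 2: By the inverse law of cosines on triangle KLN: cos(∠KLN) = ((4·√3)² + 8² − 4²) / (2·4·√3·8) = 96/110.85 = 0.866, so ∠KLN = 30°.

Therefore, the measure of angle ∠KLN = 30°.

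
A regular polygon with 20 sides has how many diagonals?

Each of the 20 vertices connects to 17 non-adjacent vertices via diagonals.
Total connections = 20 × 17 = 340, but each diagonal is counted twice.
Number of diagonals = 340 / 2 = 170.

170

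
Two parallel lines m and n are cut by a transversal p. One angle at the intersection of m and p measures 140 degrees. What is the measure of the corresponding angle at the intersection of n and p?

Corresponding angles are equal: 140 degrees.

140 degrees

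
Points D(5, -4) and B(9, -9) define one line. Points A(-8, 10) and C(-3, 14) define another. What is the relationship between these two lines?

Slope of line 1: m1 = (-9 - -4)/(9 - 5) = -5/4 = -5/4
Slope of line 2: m2 = (14 - 10)/(-3 - -8) = 4/5 = 4/5
m1 * m2 = -1, so perpendicular.

Perpendicular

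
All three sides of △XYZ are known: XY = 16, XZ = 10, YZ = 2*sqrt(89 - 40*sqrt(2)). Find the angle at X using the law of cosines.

When all three sides of a triangle are known, the law of cosines can be rearranged to find any angle.
cos(C) = (a² + b² - c²) / (2ab) gives cos(X) = sqrt(2)/2.
Taking the inverse cosine: X = 45°.

45°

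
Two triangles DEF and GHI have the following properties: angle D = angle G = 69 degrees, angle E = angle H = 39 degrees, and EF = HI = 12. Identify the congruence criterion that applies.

The given information provides:
angle D = angle G = 69 degrees, angle E = angle H = 39 degrees, and EF = HI = 12
This matches the AAS congruence theorem.
Two pairs of corresponding angles and a non-included side are equal (Angle-Angle-Side).

AAS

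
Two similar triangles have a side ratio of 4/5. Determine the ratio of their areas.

Area scales with the square of linear dimensions. If every length is multiplied by 4/5, then the area is multiplied by (4/5)^2 = 16/25.
The area ratio is 16:25.

16:25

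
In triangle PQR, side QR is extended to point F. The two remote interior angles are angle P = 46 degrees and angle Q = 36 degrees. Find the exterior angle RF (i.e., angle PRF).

By the exterior angle theorem, an exterior angle of a triangle equals the sum of the two remote interior angles.
Exterior angle = angle P + angle Q
Exterior angle = 46 + 36 = 82 degrees

82 degrees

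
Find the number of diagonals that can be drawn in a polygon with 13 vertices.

Each of the 13 vertices connects to 10 non-adjacent vertices via diagonals.
Total connections = 13 × 10 = 130, but each diagonal is counted twice.
Number of diagonals = 130 / 2 = 65.

65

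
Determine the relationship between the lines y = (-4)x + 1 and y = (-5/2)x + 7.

Slope of line 1: m1 = -4
Slope of line 2: m2 = -5/2
m1 != m2 (-4 != -5/2), so not parallel.
m1 * m2 = (-4) * (-5/2) = 10 != -1, so not perpendicular.
The lines are neither parallel nor perpendicular.

Neither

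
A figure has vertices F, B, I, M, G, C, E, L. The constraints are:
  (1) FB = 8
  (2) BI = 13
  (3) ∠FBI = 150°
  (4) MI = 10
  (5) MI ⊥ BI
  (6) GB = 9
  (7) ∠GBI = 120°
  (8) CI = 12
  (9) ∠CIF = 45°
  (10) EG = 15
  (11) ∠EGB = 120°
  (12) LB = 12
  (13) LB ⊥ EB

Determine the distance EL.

Step 1: By the law of cosines on triangle BGE: BE² = 9² + 15² − 2·9·15·cos(120°) = 441, so BE = 21.
Step 2: By the law of cosines on triangle EBL: EL² = 21² + 12² − 2·21·12·cos(90°) = 585, so EL = 3·√65.

Therefore, the length of EL = 3·√65.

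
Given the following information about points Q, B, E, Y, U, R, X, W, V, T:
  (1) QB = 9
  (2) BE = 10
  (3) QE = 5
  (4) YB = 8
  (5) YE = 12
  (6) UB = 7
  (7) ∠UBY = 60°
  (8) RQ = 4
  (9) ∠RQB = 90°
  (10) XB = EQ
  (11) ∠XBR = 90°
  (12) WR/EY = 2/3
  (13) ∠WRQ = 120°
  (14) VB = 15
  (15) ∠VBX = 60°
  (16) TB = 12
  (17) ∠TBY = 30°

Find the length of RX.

From the given relations: XB = EQ = 5.
Step 1: By the law of cosines on triangle BQR: BR² = 9² + 4² − 2·9·4·cos(90°) = 97, so BR = √97.
Step 2: By the law of cosines on triangle RBX: RX² = √97² + 5² − 2·√97·5·cos(90°) = 122, so RX = √122.

Therefore, the length of RX = √122.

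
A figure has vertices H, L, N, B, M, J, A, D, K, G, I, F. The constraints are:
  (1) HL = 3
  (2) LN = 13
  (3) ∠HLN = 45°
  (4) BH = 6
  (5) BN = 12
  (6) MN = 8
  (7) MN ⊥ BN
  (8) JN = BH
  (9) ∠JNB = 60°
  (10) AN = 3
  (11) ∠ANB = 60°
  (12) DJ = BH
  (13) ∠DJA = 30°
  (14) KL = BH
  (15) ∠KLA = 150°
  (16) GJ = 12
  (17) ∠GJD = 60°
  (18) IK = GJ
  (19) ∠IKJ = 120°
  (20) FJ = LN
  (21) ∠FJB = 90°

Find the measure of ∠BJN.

From the given relations: JN = BH = 6.
Step 1: By the law of cosines on triangle JNB: JB² = 6² + 12² − 2·6·12·cos(60°) = 108, so JB = 6·√3.
Step 2: By the inverse law of cosines on triangle BJN: cos(∠BJN) = ((6·√3)² + 6² − 12²) / (2·6·√3·6) = 0/124.71 = 0, so ∠BJN = 90°.

Therefore, the measure of angle ∠BJN = 90°.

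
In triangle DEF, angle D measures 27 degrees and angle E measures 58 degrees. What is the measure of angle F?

The interior angles sum to 180°: angle F = 180 - 27 - 58 = 95°.
The triangle is obtuse (angles 27°, 58°, 95°).

95 degrees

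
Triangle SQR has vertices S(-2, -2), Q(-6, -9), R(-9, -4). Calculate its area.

Shoelace: Area = (1/2)|-2(-9--4) + -6(-4--2) + -9(-2--9)| = (1/2)(41) = 41/2

41/2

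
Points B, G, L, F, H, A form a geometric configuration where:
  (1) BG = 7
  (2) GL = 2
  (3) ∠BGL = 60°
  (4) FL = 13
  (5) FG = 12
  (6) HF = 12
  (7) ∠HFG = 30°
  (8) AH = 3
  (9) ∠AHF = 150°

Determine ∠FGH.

Step 1: By the law of cosines on triangle GFH: GH² = 12² + 12² − 2·12·12·cos(30°) = 38.58, so GH ≈ 6.21.
Step 2: By the inverse law of cosines on triangle FGH: cos(∠FGH) = (12² + 6.21² − 12²) / (2·12·6.21) = 38.58/149.08 = 0.2588, so ∠FGH = 75°.

Therefore, the measure of angle ∠FGH = 75°.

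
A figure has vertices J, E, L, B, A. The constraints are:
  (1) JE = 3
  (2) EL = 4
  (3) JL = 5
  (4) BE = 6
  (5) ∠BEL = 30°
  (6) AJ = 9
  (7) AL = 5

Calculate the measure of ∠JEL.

Step 1: By the inverse law of cosines on triangle JEL: cos(∠JEL) = (3² + 4² − 5²) / (2·3·4) = 0/24 = 0, so ∠JEL = 90°.

Therefore, the measure of angle ∠JEL = 90°.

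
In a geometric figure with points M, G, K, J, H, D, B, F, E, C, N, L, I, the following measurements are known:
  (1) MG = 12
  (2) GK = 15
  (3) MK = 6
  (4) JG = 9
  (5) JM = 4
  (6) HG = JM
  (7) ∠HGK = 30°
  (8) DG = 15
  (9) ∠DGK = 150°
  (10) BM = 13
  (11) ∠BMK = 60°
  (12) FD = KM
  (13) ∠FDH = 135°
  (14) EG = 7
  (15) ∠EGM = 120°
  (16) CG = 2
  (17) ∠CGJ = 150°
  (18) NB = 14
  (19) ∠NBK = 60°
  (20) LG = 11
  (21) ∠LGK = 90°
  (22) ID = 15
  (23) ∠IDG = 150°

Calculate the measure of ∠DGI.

Step 1: By the law of cosines on triangle GDI: GI² = 15² + 15² − 2·15·15·cos(150°) = 839.71, so GI ≈ 28.98.
Step 2: By the inverse law of cosines on triangle DGI: cos(∠DGI) = (15² + 28.98² − 15²) / (2·15·28.98) = 839.71/869.33 = 0.9659, so ∠DGI = 15°.

Therefore, the measure of angle ∠DGI = 15°.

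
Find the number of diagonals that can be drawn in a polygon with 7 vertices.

Each of the 7 vertices connects to 4 non-adjacent vertices via diagonals.
Total connections = 7 × 4 = 28, but each diagonal is counted twice.
Number of diagonals = 28 / 2 = 14.

14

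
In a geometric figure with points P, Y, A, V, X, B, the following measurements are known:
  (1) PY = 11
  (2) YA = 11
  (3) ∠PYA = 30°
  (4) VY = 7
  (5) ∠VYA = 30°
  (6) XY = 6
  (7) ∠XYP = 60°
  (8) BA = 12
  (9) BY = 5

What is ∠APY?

Step 1: By the law of cosines on triangle PYA: PA² = 11² + 11² − 2·11·11·cos(30°) = 32.42, so PA ≈ 5.69.
Step 2: By the inverse law of cosines on triangle APY: cos(∠APY) = (5.69² + 11² − 11²) / (2·5.69·11) = 32.42/125.27 = 0.2588, so ∠APY = 75°.

Therefore, the measure of angle ∠APY = 75°.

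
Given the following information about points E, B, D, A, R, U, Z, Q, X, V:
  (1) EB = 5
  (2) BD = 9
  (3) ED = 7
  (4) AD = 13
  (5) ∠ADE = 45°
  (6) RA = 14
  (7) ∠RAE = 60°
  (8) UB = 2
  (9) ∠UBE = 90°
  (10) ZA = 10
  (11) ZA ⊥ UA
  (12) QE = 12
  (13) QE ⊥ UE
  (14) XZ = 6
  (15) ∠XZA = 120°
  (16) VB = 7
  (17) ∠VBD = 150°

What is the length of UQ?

Step 1: By the law of cosines on triangle UBE: UE² = 2² + 5² − 2·2·5·cos(90°) = 29, so UE = √29.
Step 2: By the law of cosines on triangle UEQ: UQ² = √29² + 12² − 2·√29·12·cos(90°) = 173, so UQ = √173.

Therefore, the length of UQ = √173.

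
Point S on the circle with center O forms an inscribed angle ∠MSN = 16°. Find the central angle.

By the inscribed angle theorem, the central angle is twice the inscribed angle.
Central angle = 2 × 16° = 32°

32°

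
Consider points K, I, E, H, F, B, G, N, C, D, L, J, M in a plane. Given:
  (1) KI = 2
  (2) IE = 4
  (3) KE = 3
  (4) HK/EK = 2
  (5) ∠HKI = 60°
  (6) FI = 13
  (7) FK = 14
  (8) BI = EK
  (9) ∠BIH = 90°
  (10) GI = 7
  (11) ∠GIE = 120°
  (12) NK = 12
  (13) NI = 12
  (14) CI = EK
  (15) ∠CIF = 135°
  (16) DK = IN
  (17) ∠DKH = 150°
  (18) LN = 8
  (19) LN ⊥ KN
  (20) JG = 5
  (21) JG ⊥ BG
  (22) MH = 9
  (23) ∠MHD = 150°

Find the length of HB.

From the given relations: HK = 2·EK = 2·3 = 6; BI = EK = 3.
Step 1: By the law of cosines on triangle HKI: HI² = 6² + 2² − 2·6·2·cos(60°) = 28, so HI = 2·√7.
Step 2: By the law of cosines on triangle HIB: HB² = (2·√7)² + 3² − 2·2·√7·3·cos(90°) = 37, so HB = √37.

Therefore, the length of HB = √37.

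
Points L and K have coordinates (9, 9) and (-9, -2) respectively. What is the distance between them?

The horizontal distance is |-9 - 9| = 18 and the vertical distance is |-2 - 9| = 11.
By the Pythagorean theorem, d = sqrt(18^2 + 11^2) = sqrt(445).

sqrt(445)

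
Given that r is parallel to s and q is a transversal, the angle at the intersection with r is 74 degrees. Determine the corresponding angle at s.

Corresponding angles are equal: 74 degrees.

74 degrees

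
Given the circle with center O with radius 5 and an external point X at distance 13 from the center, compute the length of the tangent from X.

Let T be the point of tangency. Then OT ⊥ XT (radius ⊥ tangent).
In right triangle OTX: OX² = OT² + XT²
13² = 5² + XT²
XT² = 144, XT = 12

12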